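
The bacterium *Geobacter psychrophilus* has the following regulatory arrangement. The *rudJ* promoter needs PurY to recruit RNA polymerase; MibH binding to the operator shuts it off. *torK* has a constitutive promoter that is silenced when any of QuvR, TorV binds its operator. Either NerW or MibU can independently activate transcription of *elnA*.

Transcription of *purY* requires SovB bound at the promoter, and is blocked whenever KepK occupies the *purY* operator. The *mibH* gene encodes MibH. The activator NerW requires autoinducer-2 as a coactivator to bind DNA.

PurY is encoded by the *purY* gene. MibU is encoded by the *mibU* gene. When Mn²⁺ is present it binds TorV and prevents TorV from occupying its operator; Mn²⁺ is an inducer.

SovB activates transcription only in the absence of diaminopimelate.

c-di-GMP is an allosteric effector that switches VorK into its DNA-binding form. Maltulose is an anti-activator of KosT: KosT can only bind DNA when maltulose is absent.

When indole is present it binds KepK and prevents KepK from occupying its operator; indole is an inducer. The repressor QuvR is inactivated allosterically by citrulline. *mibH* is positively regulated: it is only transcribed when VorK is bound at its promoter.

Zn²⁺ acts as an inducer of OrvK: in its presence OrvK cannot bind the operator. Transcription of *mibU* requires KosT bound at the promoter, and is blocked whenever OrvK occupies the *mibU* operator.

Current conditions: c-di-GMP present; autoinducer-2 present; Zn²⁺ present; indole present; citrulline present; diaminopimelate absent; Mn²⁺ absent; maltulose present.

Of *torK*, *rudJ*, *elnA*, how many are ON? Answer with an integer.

Citrulline is present, so QuvR is inactive.
Mn²⁺ is absent, so TorV is active.
With repressor TorV bound, *torK* is not transcribed.
→ *torK* is OFF.
Diaminopimelate is absent, so SovB is active.
Indole is present, so KepK is inactive.
No repressor is bound and SovB is active, so *purY* is transcribed.
So PurY is produced and active.
c-di-GMP is present, so VorK is active.
No repressor is bound and VorK is active, so *mibH* is transcribed.
So MibH is produced and active.
With repressor MibH bound, *rudJ* is not transcribed.
→ *rudJ* is OFF.
Autoinducer-2 is present, so NerW is active.
Zn²⁺ is present, so OrvK is inactive.
Maltulose is present, so KosT is inactive.
Required activator KosT is absent, so *mibU* is not transcribed.
So MibU is not produced.
Activator NerW is present, so *elnA* is transcribed.
→ *elnA* is ON.
1 of the 3 genes is transcribed.

1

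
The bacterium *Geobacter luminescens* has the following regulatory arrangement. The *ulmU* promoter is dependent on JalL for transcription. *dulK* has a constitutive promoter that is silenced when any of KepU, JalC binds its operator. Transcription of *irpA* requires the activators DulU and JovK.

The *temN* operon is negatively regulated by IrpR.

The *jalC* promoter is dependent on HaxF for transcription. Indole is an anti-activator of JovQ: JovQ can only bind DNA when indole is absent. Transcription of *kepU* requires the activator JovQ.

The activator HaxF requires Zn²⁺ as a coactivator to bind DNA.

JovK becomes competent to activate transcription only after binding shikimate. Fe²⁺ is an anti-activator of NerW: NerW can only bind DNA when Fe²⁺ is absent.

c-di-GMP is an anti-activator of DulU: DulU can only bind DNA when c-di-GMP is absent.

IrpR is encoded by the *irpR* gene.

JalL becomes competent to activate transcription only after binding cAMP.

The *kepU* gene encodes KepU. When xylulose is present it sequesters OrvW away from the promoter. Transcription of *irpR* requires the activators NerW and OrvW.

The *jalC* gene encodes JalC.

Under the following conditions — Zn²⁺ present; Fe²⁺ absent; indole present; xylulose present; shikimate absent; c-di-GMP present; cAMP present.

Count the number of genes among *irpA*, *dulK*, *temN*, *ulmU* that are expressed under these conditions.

2

c-di-GMP is present, so DulU is inactive.
Shikimate is absent, so JovK is inactive.
Required activator DulU is absent, so *irpA* is not transcribed.
→ *irpA* is OFF.
Indole is present, so JovQ is inactive.
Required activator JovQ is absent, so *kepU* is not transcribed.
So KepU is not produced.
Zn²⁺ is present, so HaxF is active.
No repressor is bound and HaxF is active, so *jalC* is transcribed.
So JalC is produced and active.
With repressor JalC bound, *dulK* is not transcribed.
→ *dulK* is OFF.
Fe²⁺ is absent, so NerW is active.
Xylulose is present, so OrvW is inactive.
Required activator OrvW is absent, so *irpR* is not transcribed.
So IrpR is not produced.
With no repressor bound, *temN* is transcribed.
→ *temN* is ON.
cAMP is present, so JalL is active.
No repressor is bound and JalL is active, so *ulmU* is transcribed.
→ *ulmU* is ON.
2 of the 4 genes are transcribed.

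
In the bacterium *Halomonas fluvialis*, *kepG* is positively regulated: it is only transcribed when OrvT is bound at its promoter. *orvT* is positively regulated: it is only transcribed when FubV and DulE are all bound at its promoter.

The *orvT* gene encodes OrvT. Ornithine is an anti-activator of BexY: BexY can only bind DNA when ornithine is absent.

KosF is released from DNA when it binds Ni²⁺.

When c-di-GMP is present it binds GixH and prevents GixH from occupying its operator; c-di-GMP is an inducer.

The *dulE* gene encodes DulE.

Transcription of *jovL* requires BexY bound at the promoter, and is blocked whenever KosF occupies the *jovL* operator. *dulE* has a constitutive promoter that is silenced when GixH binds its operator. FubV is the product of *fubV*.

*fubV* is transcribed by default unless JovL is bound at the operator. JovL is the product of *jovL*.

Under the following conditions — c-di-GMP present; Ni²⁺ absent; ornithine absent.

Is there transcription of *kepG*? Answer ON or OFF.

ON

Ni²⁺ is absent, so KosF is active.
Ornithine is absent, so BexY is active.
With repressor KosF bound, *jovL* is not transcribed.
So JovL is not produced.
With no repressor bound, *fubV* is transcribed.
So FubV is produced and active.
c-di-GMP is present, so GixH is inactive.
With no repressor bound, *dulE* is transcribed.
So DulE is produced and active.
No repressor is bound and FubV and DulE are active, so *orvT* is transcribed.
So OrvT is produced and active.
No repressor is bound and OrvT is active, so *kepG* is transcribed.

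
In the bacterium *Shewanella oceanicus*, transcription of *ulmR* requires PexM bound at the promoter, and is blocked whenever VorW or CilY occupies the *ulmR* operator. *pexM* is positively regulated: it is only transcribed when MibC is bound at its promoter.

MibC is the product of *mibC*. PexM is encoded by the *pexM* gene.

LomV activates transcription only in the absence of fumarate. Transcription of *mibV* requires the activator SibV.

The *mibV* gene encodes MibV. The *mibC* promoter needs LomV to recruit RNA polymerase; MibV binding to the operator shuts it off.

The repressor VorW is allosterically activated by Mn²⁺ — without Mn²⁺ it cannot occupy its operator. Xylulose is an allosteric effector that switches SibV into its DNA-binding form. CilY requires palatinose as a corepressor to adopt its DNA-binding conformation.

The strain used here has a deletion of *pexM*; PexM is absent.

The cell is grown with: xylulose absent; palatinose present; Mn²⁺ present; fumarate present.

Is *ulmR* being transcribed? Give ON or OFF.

Mn²⁺ is present, so VorW is active.
Palatinose is present, so CilY is active.
PexM is non-functional in this strain, so it has no effect.
With repressor VorW bound, *ulmR* is not transcribed.

OFF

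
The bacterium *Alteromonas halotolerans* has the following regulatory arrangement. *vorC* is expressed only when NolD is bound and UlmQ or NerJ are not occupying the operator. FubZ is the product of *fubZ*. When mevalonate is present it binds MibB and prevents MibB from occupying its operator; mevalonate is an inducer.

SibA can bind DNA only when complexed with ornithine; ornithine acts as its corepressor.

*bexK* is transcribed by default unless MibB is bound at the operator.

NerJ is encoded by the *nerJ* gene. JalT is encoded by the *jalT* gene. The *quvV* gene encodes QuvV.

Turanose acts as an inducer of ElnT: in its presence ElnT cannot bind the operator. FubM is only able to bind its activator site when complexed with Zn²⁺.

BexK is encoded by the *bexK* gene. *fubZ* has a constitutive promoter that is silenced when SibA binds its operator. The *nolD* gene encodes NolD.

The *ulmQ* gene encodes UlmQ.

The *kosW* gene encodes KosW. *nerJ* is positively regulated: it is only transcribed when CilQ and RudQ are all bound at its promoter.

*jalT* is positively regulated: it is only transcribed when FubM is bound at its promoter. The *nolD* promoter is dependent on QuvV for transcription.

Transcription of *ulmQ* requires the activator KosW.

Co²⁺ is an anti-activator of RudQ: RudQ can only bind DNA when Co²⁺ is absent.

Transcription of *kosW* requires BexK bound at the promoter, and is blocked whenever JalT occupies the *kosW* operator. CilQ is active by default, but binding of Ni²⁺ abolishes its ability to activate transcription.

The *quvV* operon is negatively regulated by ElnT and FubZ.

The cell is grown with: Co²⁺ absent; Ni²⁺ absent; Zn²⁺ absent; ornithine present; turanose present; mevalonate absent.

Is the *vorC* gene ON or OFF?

Turanose is present, so ElnT is inactive.
Ornithine is present, so SibA is active.
With repressor SibA bound, *fubZ* is not transcribed.
So FubZ is not produced.
With no repressor bound, *quvV* is transcribed.
So QuvV is produced and active.
No repressor is bound and QuvV is active, so *nolD* is transcribed.
So NolD is produced and active.
Zn²⁺ is absent, so FubM is inactive.
Required activator FubM is absent, so *jalT* is not transcribed.
So JalT is not produced.
Mevalonate is absent, so MibB is active.
With repressor MibB bound, *bexK* is not transcribed.
So BexK is not produced.
Required activator BexK is absent, so *kosW* is not transcribed.
So KosW is not produced.
Required activator KosW is absent, so *ulmQ* is not transcribed.
So UlmQ is not produced.
Ni²⁺ is absent, so CilQ is active.
Co²⁺ is absent, so RudQ is active.
No repressor is bound and CilQ and RudQ are active, so *nerJ* is transcribed.
So NerJ is produced and active.
With repressor NerJ bound, *vorC* is not transcribed.

OFF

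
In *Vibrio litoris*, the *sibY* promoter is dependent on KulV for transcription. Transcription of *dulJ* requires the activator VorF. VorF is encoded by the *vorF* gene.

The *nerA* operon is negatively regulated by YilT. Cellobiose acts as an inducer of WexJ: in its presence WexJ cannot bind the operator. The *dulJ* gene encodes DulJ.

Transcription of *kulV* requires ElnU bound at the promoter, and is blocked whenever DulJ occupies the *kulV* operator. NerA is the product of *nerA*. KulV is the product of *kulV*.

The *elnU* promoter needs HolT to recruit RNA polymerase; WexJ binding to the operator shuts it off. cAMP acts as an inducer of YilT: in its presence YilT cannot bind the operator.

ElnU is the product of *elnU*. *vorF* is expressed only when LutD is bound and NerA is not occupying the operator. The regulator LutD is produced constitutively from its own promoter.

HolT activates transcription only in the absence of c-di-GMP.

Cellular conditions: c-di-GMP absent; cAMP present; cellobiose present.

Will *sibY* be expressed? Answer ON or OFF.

ON

cAMP is present, so YilT is inactive.
With no repressor bound, *nerA* is transcribed.
So NerA is produced and active.
LutD is produced constitutively and is active.
With repressor NerA bound, *vorF* is not transcribed.
So VorF is not produced.
Required activator VorF is absent, so *dulJ* is not transcribed.
So DulJ is not produced.
Cellobiose is present, so WexJ is inactive.
c-di-GMP is absent, so HolT is active.
No repressor is bound and HolT is active, so *elnU* is transcribed.
So ElnU is produced and active.
No repressor is bound and ElnU is active, so *kulV* is transcribed.
So KulV is produced and active.
No repressor is bound and KulV is active, so *sibY* is transcribed.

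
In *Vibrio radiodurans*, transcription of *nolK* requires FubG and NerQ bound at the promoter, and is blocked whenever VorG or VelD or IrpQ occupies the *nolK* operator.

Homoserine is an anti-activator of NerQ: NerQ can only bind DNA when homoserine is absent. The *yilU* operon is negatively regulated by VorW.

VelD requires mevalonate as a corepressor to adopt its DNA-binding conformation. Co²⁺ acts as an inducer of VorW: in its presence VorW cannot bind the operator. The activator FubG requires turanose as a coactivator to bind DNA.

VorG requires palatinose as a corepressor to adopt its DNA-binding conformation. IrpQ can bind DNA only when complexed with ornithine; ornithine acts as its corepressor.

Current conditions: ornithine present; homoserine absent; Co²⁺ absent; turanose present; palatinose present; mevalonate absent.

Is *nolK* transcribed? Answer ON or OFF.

OFF

Palatinose is present, so VorG is active.
Mevalonate is absent, so VelD is inactive.
Ornithine is present, so IrpQ is active.
Turanose is present, so FubG is active.
Homoserine is absent, so NerQ is active.
With repressor VorG bound, *nolK* is not transcribed.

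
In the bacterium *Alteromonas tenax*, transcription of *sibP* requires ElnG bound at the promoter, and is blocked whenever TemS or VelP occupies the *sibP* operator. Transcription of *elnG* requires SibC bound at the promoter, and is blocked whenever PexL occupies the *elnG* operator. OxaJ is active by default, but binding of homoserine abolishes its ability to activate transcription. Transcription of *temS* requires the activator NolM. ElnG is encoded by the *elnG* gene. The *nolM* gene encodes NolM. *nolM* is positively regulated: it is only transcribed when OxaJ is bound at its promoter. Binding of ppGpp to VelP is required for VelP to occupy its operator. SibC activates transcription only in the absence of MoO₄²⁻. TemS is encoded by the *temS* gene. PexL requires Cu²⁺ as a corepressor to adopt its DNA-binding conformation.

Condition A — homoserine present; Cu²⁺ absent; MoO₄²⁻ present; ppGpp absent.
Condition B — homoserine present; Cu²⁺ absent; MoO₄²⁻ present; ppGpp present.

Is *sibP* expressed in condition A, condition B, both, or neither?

Condition A:
Homoserine is present, so OxaJ is inactive.
Required activator OxaJ is absent, so *nolM* is not transcribed.
So NolM is not produced.
Required activator NolM is absent, so *temS* is not transcribed.
So TemS is not produced.
Cu²⁺ is absent, so PexL is inactive.
MoO₄²⁻ is present, so SibC is inactive.
Required activator SibC is absent, so *elnG* is not transcribed.
So ElnG is not produced.
ppGpp is absent, so VelP is inactive.
Required activator ElnG is absent, so *sibP* is not transcribed.
→ *sibP* is OFF in A.
Condition B:
Homoserine is present, so OxaJ is inactive.
Required activator OxaJ is absent, so *nolM* is not transcribed.
So NolM is not produced.
Required activator NolM is absent, so *temS* is not transcribed.
So TemS is not produced.
Cu²⁺ is absent, so PexL is inactive.
MoO₄²⁻ is present, so SibC is inactive.
Required activator SibC is absent, so *elnG* is not transcribed.
So ElnG is not produced.
ppGpp is present, so VelP is active.
With repressor VelP bound, *sibP* is not transcribed.
→ *sibP* is OFF in B.

neither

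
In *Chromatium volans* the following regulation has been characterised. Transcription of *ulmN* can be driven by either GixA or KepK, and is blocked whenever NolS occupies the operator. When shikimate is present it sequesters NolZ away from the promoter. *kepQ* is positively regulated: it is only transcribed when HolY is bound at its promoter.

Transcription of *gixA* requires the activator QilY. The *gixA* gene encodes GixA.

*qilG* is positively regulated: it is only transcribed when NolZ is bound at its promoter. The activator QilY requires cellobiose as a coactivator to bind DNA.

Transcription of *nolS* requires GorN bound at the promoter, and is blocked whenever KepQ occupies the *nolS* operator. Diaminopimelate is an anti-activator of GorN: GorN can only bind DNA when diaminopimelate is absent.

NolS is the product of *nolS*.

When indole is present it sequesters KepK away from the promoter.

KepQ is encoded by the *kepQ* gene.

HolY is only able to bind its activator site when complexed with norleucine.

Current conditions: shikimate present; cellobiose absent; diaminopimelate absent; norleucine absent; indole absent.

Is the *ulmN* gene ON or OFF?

OFF

Cellobiose is absent, so QilY is inactive.
Required activator QilY is absent, so *gixA* is not transcribed.
So GixA is not produced.
Norleucine is absent, so HolY is inactive.
Required activator HolY is absent, so *kepQ* is not transcribed.
So KepQ is not produced.
Diaminopimelate is absent, so GorN is active.
No repressor is bound and GorN is active, so *nolS* is transcribed.
So NolS is produced and active.
Indole is absent, so KepK is active.
With repressor NolS bound, *ulmN* is not transcribed.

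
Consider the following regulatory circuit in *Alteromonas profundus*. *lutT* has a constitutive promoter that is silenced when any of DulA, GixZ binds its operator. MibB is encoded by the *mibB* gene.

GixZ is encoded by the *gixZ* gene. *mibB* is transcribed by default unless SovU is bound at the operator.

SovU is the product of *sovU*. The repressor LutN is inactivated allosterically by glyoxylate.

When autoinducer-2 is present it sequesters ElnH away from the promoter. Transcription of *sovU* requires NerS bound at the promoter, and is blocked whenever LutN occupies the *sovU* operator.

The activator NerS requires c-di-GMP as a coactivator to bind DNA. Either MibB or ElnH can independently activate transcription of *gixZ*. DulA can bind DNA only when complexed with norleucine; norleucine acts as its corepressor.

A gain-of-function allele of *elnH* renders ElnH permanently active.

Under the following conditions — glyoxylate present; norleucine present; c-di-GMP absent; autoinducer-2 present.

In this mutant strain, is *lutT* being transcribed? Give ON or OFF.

OFF

Norleucine is present, so DulA is active.
Glyoxylate is present, so LutN is inactive.
c-di-GMP is absent, so NerS is inactive.
Required activator NerS is absent, so *sovU* is not transcribed.
So SovU is not produced.
With no repressor bound, *mibB* is transcribed.
So MibB is produced and active.
ElnH is constitutively active in this strain.
Activator MibB is present, so *gixZ* is transcribed.
So GixZ is produced and active.
With repressor DulA bound, *lutT* is not transcribed.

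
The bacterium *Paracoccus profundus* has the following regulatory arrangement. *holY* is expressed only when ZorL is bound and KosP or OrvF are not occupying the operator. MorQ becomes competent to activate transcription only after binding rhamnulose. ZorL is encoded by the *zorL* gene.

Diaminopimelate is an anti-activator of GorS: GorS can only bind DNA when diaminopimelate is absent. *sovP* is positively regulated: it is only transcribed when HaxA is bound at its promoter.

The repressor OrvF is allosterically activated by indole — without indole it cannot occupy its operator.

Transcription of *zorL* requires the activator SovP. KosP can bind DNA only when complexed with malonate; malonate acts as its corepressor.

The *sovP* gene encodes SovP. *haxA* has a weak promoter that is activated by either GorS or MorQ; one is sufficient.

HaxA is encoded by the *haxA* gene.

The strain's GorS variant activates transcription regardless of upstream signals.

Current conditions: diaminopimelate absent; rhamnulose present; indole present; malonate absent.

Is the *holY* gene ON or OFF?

Malonate is absent, so KosP is inactive.
GorS is constitutively active in this strain.
Rhamnulose is present, so MorQ is active.
Activator GorS is present, so *haxA* is transcribed.
So HaxA is produced and active.
No repressor is bound and HaxA is active, so *sovP* is transcribed.
So SovP is produced and active.
No repressor is bound and SovP is active, so *zorL* is transcribed.
So ZorL is produced and active.
Indole is present, so OrvF is active.
With repressor OrvF bound, *holY* is not transcribed.

OFF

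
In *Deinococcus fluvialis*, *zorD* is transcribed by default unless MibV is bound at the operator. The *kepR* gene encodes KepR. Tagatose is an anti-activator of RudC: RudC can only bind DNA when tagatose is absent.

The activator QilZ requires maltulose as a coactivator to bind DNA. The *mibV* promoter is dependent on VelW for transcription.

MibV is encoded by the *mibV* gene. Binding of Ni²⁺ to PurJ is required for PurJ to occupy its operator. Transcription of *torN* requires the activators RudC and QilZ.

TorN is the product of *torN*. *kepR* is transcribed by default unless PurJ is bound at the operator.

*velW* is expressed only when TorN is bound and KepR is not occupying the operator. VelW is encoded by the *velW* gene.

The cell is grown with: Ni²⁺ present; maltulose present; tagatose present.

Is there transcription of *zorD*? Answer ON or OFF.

ON

Tagatose is present, so RudC is inactive.
Maltulose is present, so QilZ is active.
Required activator RudC is absent, so *torN* is not transcribed.
So TorN is not produced.
Ni²⁺ is present, so PurJ is active.
With repressor PurJ bound, *kepR* is not transcribed.
So KepR is not produced.
Required activator TorN is absent, so *velW* is not transcribed.
So VelW is not produced.
Required activator VelW is absent, so *mibV* is not transcribed.
So MibV is not produced.
With no repressor bound, *zorD* is transcribed.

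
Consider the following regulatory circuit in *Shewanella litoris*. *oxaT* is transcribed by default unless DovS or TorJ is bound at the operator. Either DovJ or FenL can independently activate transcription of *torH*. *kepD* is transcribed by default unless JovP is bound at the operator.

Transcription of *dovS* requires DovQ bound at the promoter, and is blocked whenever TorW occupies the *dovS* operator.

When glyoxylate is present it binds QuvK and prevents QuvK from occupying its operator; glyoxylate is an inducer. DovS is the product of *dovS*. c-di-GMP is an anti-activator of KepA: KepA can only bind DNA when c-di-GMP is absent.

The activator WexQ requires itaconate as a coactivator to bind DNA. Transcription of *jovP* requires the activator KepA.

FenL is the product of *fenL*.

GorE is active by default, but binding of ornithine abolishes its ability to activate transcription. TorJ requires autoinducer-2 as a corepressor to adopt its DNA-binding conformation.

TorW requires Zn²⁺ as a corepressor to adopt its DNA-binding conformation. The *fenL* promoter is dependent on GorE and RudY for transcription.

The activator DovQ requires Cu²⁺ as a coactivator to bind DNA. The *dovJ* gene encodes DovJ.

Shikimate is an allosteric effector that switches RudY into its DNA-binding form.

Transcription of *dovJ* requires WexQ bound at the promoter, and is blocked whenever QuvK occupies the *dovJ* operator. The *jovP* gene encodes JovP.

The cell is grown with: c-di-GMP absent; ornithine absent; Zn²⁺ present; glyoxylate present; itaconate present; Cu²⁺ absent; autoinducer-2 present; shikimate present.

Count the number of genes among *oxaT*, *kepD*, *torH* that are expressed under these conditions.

Zn²⁺ is present, so TorW is active.
Cu²⁺ is absent, so DovQ is inactive.
With repressor TorW bound, *dovS* is not transcribed.
So DovS is not produced.
Autoinducer-2 is present, so TorJ is active.
With repressor TorJ bound, *oxaT* is not transcribed.
→ *oxaT* is OFF.
c-di-GMP is absent, so KepA is active.
No repressor is bound and KepA is active, so *jovP* is transcribed.
So JovP is produced and active.
With repressor JovP bound, *kepD* is not transcribed.
→ *kepD* is OFF.
Glyoxylate is present, so QuvK is inactive.
Itaconate is present, so WexQ is active.
No repressor is bound and WexQ is active, so *dovJ* is transcribed.
So DovJ is produced and active.
Ornithine is absent, so GorE is active.
Shikimate is present, so RudY is active.
No repressor is bound and GorE and RudY are active, so *fenL* is transcribed.
So FenL is produced and active.
Activator DovJ is present, so *torH* is transcribed.
→ *torH* is ON.
1 of the 3 genes is transcribed.

1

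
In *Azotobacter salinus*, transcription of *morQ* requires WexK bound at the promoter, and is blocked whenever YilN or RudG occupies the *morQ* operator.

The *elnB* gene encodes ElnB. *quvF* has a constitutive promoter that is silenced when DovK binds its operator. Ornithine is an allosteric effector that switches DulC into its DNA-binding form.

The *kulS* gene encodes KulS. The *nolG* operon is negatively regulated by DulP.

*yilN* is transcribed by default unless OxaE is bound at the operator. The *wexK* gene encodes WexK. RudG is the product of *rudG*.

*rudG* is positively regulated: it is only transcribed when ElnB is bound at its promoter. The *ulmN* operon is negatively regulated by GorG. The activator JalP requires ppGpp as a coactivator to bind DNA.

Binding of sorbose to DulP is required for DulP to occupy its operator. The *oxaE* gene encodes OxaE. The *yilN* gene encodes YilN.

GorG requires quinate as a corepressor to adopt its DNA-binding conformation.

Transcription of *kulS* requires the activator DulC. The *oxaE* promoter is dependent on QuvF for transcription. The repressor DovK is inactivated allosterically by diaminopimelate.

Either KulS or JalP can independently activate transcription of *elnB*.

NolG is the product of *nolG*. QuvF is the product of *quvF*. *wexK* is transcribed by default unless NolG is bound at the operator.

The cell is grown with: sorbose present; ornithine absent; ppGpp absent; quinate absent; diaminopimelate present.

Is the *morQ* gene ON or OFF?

ON

Diaminopimelate is present, so DovK is inactive.
With no repressor bound, *quvF* is transcribed.
So QuvF is produced and active.
No repressor is bound and QuvF is active, so *oxaE* is transcribed.
So OxaE is produced and active.
With repressor OxaE bound, *yilN* is not transcribed.
So YilN is not produced.
Ornithine is absent, so DulC is inactive.
Required activator DulC is absent, so *kulS* is not transcribed.
So KulS is not produced.
ppGpp is absent, so JalP is inactive.
No activator is available at the *elnB* promoter, so *elnB* is not transcribed.
So ElnB is not produced.
Required activator ElnB is absent, so *rudG* is not transcribed.
So RudG is not produced.
Sorbose is present, so DulP is active.
With repressor DulP bound, *nolG* is not transcribed.
So NolG is not produced.
With no repressor bound, *wexK* is transcribed.
So WexK is produced and active.
No repressor is bound and WexK is active, so *morQ* is transcribed.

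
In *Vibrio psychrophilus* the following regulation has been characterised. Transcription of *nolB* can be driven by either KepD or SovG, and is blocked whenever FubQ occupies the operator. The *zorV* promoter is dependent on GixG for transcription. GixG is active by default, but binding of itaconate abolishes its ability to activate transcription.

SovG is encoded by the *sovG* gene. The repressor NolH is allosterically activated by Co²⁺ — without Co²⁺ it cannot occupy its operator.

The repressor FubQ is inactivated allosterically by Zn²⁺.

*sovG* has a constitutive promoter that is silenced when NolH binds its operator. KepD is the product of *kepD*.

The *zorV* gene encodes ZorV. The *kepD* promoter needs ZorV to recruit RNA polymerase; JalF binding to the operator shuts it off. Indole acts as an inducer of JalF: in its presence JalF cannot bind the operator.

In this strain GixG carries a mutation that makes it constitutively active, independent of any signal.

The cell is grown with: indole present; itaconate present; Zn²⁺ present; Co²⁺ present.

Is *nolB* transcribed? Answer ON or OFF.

ON

Zn²⁺ is present, so FubQ is inactive.
GixG is constitutively active in this strain.
No repressor is bound and GixG is active, so *zorV* is transcribed.
So ZorV is produced and active.
Indole is present, so JalF is inactive.
No repressor is bound and ZorV is active, so *kepD* is transcribed.
So KepD is produced and active.
Co²⁺ is present, so NolH is active.
With repressor NolH bound, *sovG* is not transcribed.
So SovG is not produced.
Activator KepD is present, so *nolB* is transcribed.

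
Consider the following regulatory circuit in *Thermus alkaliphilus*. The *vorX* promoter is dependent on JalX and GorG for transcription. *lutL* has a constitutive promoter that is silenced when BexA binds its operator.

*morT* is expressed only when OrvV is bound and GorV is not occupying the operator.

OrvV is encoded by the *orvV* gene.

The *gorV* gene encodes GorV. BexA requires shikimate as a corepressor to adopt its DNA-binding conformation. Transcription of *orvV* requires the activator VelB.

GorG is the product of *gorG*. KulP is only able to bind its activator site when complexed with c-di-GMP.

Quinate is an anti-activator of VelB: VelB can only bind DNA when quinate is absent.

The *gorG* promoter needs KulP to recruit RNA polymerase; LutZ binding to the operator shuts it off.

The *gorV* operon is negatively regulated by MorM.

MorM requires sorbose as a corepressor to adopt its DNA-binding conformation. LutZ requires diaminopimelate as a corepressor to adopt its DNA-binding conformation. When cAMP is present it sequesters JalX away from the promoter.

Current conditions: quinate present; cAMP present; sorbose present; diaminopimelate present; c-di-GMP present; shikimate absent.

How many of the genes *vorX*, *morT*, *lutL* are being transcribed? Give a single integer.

1

cAMP is present, so JalX is inactive.
c-di-GMP is present, so KulP is active.
Diaminopimelate is present, so LutZ is active.
With repressor LutZ bound, *gorG* is not transcribed.
So GorG is not produced.
Required activator JalX is absent, so *vorX* is not transcribed.
→ *vorX* is OFF.
Quinate is present, so VelB is inactive.
Required activator VelB is absent, so *orvV* is not transcribed.
So OrvV is not produced.
Sorbose is present, so MorM is active.
With repressor MorM bound, *gorV* is not transcribed.
So GorV is not produced.
Required activator OrvV is absent, so *morT* is not transcribed.
→ *morT* is OFF.
Shikimate is absent, so BexA is inactive.
With no repressor bound, *lutL* is transcribed.
→ *lutL* is ON.
1 of the 3 genes is transcribed.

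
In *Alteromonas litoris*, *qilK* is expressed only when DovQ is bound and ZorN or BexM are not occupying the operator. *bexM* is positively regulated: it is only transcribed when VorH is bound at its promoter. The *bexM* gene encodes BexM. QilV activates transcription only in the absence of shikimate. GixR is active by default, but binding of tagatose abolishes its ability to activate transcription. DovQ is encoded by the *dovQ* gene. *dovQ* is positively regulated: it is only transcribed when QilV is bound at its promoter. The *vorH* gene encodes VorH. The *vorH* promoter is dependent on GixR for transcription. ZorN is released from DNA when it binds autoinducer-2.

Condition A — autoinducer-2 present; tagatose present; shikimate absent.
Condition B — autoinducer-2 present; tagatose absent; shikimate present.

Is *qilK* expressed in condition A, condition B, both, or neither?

Condition A:
Autoinducer-2 is present, so ZorN is inactive.
Tagatose is present, so GixR is inactive.
Required activator GixR is absent, so *vorH* is not transcribed.
So VorH is not produced.
Required activator VorH is absent, so *bexM* is not transcribed.
So BexM is not produced.
Shikimate is absent, so QilV is active.
No repressor is bound and QilV is active, so *dovQ* is transcribed.
So DovQ is produced and active.
No repressor is bound and DovQ is active, so *qilK* is transcribed.
→ *qilK* is ON in A.
Condition B:
Autoinducer-2 is present, so ZorN is inactive.
Tagatose is absent, so GixR is active.
No repressor is bound and GixR is active, so *vorH* is transcribed.
So VorH is produced and active.
No repressor is bound and VorH is active, so *bexM* is transcribed.
So BexM is produced and active.
Shikimate is present, so QilV is inactive.
Required activator QilV is absent, so *dovQ* is not transcribed.
So DovQ is not produced.
With repressor BexM bound, *qilK* is not transcribed.
→ *qilK* is OFF in B.

A only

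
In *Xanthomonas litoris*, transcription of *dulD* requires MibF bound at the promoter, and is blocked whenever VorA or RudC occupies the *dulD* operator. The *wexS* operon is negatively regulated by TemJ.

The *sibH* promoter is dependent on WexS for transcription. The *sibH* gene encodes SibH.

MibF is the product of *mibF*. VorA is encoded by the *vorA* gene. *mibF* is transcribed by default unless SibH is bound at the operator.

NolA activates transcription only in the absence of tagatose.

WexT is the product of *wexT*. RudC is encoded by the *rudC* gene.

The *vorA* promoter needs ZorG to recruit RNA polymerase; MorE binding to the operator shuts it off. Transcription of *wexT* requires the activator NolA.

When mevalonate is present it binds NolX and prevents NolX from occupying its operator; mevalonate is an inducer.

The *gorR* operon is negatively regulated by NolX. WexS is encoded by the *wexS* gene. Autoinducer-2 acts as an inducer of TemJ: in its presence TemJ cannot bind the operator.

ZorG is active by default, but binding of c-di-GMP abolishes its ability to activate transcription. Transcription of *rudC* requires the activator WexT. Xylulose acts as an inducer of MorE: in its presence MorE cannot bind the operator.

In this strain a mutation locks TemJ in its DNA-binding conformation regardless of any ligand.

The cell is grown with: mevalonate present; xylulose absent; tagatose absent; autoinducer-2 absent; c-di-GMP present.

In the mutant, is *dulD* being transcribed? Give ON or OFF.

OFF

TemJ is constitutively active in this strain.
With repressor TemJ bound, *wexS* is not transcribed.
So WexS is not produced.
Required activator WexS is absent, so *sibH* is not transcribed.
So SibH is not produced.
With no repressor bound, *mibF* is transcribed.
So MibF is produced and active.
c-di-GMP is present, so ZorG is inactive.
Xylulose is absent, so MorE is active.
With repressor MorE bound, *vorA* is not transcribed.
So VorA is not produced.
Tagatose is absent, so NolA is active.
No repressor is bound and NolA is active, so *wexT* is transcribed.
So WexT is produced and active.
No repressor is bound and WexT is active, so *rudC* is transcribed.
So RudC is produced and active.
With repressor RudC bound, *dulD* is not transcribed.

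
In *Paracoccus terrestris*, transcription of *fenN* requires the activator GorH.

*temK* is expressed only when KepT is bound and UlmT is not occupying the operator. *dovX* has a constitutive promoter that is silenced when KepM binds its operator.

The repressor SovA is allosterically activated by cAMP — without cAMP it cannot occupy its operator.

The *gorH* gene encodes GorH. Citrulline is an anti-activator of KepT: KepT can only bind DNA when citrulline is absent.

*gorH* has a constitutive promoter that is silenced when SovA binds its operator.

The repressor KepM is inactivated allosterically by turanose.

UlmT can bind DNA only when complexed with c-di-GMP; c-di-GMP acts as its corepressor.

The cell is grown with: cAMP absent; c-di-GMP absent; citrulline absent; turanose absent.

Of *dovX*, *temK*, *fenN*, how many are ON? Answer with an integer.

Turanose is absent, so KepM is active.
With repressor KepM bound, *dovX* is not transcribed.
→ *dovX* is OFF.
c-di-GMP is absent, so UlmT is inactive.
Citrulline is absent, so KepT is active.
No repressor is bound and KepT is active, so *temK* is transcribed.
→ *temK* is ON.
cAMP is absent, so SovA is inactive.
With no repressor bound, *gorH* is transcribed.
So GorH is produced and active.
No repressor is bound and GorH is active, so *fenN* is transcribed.
→ *fenN* is ON.
2 of the 3 genes are transcribed.

2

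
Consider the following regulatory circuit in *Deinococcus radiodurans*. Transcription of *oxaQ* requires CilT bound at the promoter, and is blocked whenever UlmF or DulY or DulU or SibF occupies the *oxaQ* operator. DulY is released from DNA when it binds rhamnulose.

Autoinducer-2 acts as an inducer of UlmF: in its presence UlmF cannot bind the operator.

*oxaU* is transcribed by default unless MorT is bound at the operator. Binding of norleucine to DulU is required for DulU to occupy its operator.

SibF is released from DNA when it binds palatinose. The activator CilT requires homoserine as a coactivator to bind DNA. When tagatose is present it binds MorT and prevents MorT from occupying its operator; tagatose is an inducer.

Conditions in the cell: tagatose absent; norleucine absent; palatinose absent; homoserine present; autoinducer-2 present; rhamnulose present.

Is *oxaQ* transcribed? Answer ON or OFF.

OFF

Autoinducer-2 is present, so UlmF is inactive.
Rhamnulose is present, so DulY is inactive.
Norleucine is absent, so DulU is inactive.
Palatinose is absent, so SibF is active.
Homoserine is present, so CilT is active.
With repressor SibF bound, *oxaQ* is not transcribed.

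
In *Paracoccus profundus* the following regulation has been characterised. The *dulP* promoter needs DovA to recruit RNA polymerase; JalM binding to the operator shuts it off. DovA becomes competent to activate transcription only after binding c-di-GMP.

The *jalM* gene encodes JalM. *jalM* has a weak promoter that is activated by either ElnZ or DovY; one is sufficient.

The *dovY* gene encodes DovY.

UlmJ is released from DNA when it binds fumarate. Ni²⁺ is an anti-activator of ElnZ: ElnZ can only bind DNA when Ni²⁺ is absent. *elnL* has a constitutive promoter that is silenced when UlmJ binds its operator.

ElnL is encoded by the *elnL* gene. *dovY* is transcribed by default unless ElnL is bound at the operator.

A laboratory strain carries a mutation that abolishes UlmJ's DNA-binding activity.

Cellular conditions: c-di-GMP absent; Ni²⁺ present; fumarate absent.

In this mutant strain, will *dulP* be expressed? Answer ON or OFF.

Ni²⁺ is present, so ElnZ is inactive.
UlmJ is non-functional in this strain, so it has no effect.
With no repressor bound, *elnL* is transcribed.
So ElnL is produced and active.
With repressor ElnL bound, *dovY* is not transcribed.
So DovY is not produced.
No activator is available at the *jalM* promoter, so *jalM* is not transcribed.
So JalM is not produced.
c-di-GMP is absent, so DovA is inactive.
Required activator DovA is absent, so *dulP* is not transcribed.

OFF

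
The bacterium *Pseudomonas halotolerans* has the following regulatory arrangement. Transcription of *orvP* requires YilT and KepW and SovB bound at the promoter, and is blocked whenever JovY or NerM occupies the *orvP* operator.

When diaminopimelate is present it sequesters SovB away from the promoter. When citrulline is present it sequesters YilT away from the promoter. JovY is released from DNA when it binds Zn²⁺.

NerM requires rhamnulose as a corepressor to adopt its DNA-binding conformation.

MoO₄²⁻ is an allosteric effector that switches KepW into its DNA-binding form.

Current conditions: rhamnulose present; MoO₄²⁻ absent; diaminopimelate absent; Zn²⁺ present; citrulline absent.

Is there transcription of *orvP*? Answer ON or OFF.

Citrulline is absent, so YilT is active.
MoO₄²⁻ is absent, so KepW is inactive.
Zn²⁺ is present, so JovY is inactive.
Rhamnulose is present, so NerM is active.
Diaminopimelate is absent, so SovB is active.
With repressor NerM bound, *orvP* is not transcribed.

OFF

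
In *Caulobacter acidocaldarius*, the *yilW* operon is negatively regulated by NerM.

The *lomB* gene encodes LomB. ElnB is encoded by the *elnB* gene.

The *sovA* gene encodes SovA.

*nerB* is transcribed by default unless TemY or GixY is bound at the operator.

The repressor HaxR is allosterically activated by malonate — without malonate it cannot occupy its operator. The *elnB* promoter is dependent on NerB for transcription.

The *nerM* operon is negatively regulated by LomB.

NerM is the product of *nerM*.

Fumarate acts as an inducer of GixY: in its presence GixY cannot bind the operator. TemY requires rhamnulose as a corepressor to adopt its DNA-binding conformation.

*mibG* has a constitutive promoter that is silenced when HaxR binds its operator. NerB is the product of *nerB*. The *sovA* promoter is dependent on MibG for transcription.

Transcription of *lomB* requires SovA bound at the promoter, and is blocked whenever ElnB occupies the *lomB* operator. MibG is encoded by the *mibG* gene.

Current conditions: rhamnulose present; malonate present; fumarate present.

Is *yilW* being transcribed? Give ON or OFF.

OFF

Rhamnulose is present, so TemY is active.
Fumarate is present, so GixY is inactive.
With repressor TemY bound, *nerB* is not transcribed.
So NerB is not produced.
Required activator NerB is absent, so *elnB* is not transcribed.
So ElnB is not produced.
Malonate is present, so HaxR is active.
With repressor HaxR bound, *mibG* is not transcribed.
So MibG is not produced.
Required activator MibG is absent, so *sovA* is not transcribed.
So SovA is not produced.
Required activator SovA is absent, so *lomB* is not transcribed.
So LomB is not produced.
With no repressor bound, *nerM* is transcribed.
So NerM is produced and active.
With repressor NerM bound, *yilW* is not transcribed.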